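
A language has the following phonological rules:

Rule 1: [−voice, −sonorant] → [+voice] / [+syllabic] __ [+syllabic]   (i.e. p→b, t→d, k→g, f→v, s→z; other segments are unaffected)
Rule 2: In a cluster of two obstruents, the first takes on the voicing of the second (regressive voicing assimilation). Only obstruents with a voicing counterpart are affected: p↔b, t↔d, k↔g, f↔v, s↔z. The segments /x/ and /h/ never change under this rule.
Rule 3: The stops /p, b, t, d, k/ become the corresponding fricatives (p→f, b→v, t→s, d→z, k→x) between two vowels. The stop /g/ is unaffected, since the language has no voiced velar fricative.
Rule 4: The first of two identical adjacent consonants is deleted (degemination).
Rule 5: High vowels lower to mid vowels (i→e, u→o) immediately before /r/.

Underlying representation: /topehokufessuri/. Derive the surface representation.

tovehoguvesori

Rule 1 (intervocalic voicing): /p/ is a voiceless obstruent between vowels /o/ and /e/, so it voices to [b]. /k/ is a voiceless obstruent between vowels /o/ and /u/, so it voices to [g]. /f/ is a voiceless obstruent between vowels /u/ and /e/, so it voices to [v]. /topehokufessuri/ → tobehoguvessuri.
Rule 2 (regressive voicing assimilation): no segment meets the environment; /tobehoguvessuri/ is unchanged.
Rule 3 (intervocalic spirantization): /b/ is a stop between vowels /o/ and /e/, so it spirantizes to the fricative [v]. /tobehoguvessuri/ → tovehoguvessuri.
Rule 4 (degemination): /ss/ is a geminate; the first /s/ deletes. /tovehoguvessuri/ → tovehoguvesuri.
Rule 5 (pre-rhotic lowering): /u/ is a high vowel immediately before /r/, so it lowers to [o]. /tovehoguvesuri/ → tovehoguvesori.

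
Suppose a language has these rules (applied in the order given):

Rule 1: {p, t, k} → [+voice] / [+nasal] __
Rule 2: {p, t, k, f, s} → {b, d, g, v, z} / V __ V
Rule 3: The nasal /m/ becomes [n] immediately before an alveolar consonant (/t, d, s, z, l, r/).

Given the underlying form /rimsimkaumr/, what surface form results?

Rule 1 (post-nasal voicing): /k/ is a voiceless stop immediately after the nasal /m/, so it voices to [g]. /rimsimkaumr/ → rimsimgaumr.
Rule 2 (intervocalic voicing): no segment meets the environment; /rimsimgaumr/ is unchanged.
Rule 3 (nasal place assimilation): /m/ precedes the alveolar consonant /s/, so it assimilates in place to [n]. /m/ precedes the alveolar consonant /r/, so it assimilates in place to [n]. /rimsimgaumr/ → rinsimgaunr.

rinsimgaunr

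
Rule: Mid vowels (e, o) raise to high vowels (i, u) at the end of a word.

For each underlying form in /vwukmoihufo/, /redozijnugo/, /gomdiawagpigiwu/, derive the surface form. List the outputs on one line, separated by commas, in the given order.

/vwukmoihufo/: /o/ is a mid vowel in word-final position, so it raises to [u]. → [vwukmoihufu].
/redozijnugo/: /o/ is a mid vowel in word-final position, so it raises to [u]. → [redozijnugu].
/gomdiawagpigiwu/: the rule's environment is not met; surfaces unchanged as [gomdiawagpigiwu].

vwukmoihufu, redozijnugu, gomdiawagpigiwu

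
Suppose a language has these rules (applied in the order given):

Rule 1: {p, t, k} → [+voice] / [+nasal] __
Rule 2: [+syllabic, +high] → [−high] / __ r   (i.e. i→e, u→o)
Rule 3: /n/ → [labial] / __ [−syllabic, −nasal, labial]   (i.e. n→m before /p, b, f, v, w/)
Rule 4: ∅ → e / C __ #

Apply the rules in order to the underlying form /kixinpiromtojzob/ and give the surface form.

Rule 1 (post-nasal voicing): /p/ is a voiceless stop immediately after the nasal /n/, so it voices to [b]. /t/ is a voiceless stop immediately after the nasal /m/, so it voices to [d]. /kixinpiromtojzob/ → kixinbiromdojzob.
Rule 2 (pre-rhotic lowering): /i/ is a high vowel immediately before /r/, so it lowers to [e]. /kixinbiromdojzob/ → kixinberomdojzob.
Rule 3 (nasal place assimilation): /n/ precedes the labial consonant /b/, so it assimilates in place to [m]. /kixinberomdojzob/ → kiximberomdojzob.
Rule 4 (final e-epenthesis): the form ends in the consonant /b/, so [e] is inserted word-finally. /kiximberomdojzob/ → kiximberomdojzobe.

kiximberomdojzobe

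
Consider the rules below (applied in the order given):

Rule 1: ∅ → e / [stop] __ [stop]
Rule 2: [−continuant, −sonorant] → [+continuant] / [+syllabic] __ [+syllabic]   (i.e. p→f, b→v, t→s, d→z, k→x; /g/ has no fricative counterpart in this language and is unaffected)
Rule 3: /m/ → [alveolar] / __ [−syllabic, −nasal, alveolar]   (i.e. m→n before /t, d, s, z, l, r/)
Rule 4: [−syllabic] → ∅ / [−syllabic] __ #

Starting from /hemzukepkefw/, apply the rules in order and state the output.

Rule 1 (stop-cluster e-epenthesis): /p/ and /k/ form a stop–stop cluster, so [e] is inserted between them. /hemzukepkefw/ → hemzukepekefw.
Rule 2 (intervocalic spirantization): /k/ is a stop between vowels /u/ and /e/, so it spirantizes to the fricative [x]. /p/ is a stop between vowels /e/ and /e/, so it spirantizes to the fricative [f]. /k/ is a stop between vowels /e/ and /e/, so it spirantizes to the fricative [x]. /hemzukepekefw/ → hemzuxefexefw.
Rule 3 (nasal place assimilation): /m/ precedes the alveolar consonant /z/, so it assimilates in place to [n]. /hemzuxefexefw/ → henzuxefexefw.
Rule 4 (final cluster simplification): /w/ is the second consonant of a word-final cluster /fw/, so it deletes. /henzuxefexefw/ → henzuxefexef.

henzuxefexef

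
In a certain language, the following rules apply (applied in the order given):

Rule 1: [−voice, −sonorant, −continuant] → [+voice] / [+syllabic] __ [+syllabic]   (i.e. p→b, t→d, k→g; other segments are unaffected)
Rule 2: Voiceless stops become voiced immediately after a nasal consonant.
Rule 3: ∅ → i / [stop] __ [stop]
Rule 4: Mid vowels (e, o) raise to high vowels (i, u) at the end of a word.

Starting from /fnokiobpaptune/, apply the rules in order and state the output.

Rule 1 (intervocalic voicing): /k/ is a voiceless stop between vowels /o/ and /i/, so it voices to [g]. /fnokiobpaptune/ → fnogiobpaptune.
Rule 2 (post-nasal voicing): no segment meets the environment; /fnogiobpaptune/ is unchanged.
Rule 3 (stop-cluster i-epenthesis): /b/ and /p/ form a stop–stop cluster, so [i] is inserted between them. /p/ and /t/ form a stop–stop cluster, so [i] is inserted between them. /fnogiobpaptune/ → fnogiobipapitune.
Rule 4 (final vowel raising): /e/ is a mid vowel in word-final position, so it raises to [i]. /fnogiobipapitune/ → fnogiobipapituni.

fnogiobipapituni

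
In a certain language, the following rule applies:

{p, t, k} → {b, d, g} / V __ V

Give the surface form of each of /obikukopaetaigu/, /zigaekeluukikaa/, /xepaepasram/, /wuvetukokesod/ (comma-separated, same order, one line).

/obikukopaetaigu/: /k/ is a voiceless stop between vowels /i/ and /u/, so it voices to [g]. /k/ is a voiceless stop between vowels /u/ and /o/, so it voices to [g]. /p/ is a voiceless stop between vowels /o/ and /a/, so it voices to [b]. /t/ is a voiceless stop between vowels /e/ and /a/, so it voices to [d]. → [obigugobaedaigu].
/zigaekeluukikaa/: /k/ is a voiceless stop between vowels /e/ and /e/, so it voices to [g]. /k/ is a voiceless stop between vowels /u/ and /i/, so it voices to [g]. /k/ is a voiceless stop between vowels /i/ and /a/, so it voices to [g]. → [zigaegeluugigaa].
/xepaepasram/: /p/ is a voiceless stop between vowels /e/ and /a/, so it voices to [b]. /p/ is a voiceless stop between vowels /e/ and /a/, so it voices to [b]. → [xebaebasram].
/wuvetukokesod/: /t/ is a voiceless stop between vowels /e/ and /u/, so it voices to [d]. /k/ is a voiceless stop between vowels /u/ and /o/, so it voices to [g]. /k/ is a voiceless stop between vowels /o/ and /e/, so it voices to [g]. → [wuvedugogesod].

obigugobaedaigu, zigaegeluugigaa, xebaebasram, wuvedugogesod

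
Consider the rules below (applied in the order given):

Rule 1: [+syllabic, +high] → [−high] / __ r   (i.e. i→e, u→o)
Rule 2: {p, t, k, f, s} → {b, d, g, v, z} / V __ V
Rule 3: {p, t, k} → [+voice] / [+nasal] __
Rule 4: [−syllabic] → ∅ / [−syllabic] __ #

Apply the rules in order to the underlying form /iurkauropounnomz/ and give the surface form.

Rule 1 (pre-rhotic lowering): /u/ is a high vowel immediately before /r/, so it lowers to [o]. /u/ is a high vowel immediately before /r/, so it lowers to [o]. /iurkauropounnomz/ → iorkaoropounnomz.
Rule 2 (intervocalic voicing): /p/ is a voiceless obstruent between vowels /o/ and /o/, so it voices to [b]. /iorkaoropounnomz/ → iorkaorobounnomz.
Rule 3 (post-nasal voicing): no segment meets the environment; /iorkaorobounnomz/ is unchanged.
Rule 4 (final cluster simplification): /z/ is the second consonant of a word-final cluster /mz/, so it deletes. /iorkaorobounnomz/ → iorkaorobounnom.

iorkaorobounnom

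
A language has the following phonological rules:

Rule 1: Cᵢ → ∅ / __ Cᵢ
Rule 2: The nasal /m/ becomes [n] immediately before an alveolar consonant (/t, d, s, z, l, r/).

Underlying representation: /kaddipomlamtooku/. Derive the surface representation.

kadiponlantooku

Rule 1 (degemination): /dd/ is a geminate; the first /d/ deletes. /kaddipomlamtooku/ → kadipomlamtooku.
Rule 2 (nasal place assimilation): /m/ precedes the alveolar consonant /l/, so it assimilates in place to [n]. /m/ precedes the alveolar consonant /t/, so it assimilates in place to [n]. /kadipomlamtooku/ → kadiponlantooku.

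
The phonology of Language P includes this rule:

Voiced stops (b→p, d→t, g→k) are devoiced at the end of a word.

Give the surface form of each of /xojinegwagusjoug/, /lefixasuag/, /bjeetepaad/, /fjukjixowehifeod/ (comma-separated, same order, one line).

/xojinegwagusjoug/: /g/ is a voiced stop in word-final position, so it devoices to [k]. → [xojinegwagusjouk].
/lefixasuag/: /g/ is a voiced stop in word-final position, so it devoices to [k]. → [lefixasuak].
/bjeetepaad/: /d/ is a voiced stop in word-final position, so it devoices to [t]. → [bjeetepaat].
/fjukjixowehifeod/: /d/ is a voiced stop in word-final position, so it devoices to [t]. → [fjukjixowehifeot].

xojinegwagusjouk, lefixasuak, bjeetepaat, fjukjixowehifeot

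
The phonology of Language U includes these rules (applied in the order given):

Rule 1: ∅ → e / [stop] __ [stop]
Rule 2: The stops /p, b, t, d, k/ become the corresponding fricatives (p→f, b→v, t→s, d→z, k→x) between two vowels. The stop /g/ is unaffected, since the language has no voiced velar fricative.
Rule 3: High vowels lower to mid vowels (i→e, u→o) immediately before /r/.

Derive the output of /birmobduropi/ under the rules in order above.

bermovezorofi

Rule 1 (stop-cluster e-epenthesis): /b/ and /d/ form a stop–stop cluster, so [e] is inserted between them. /birmobduropi/ → birmobeduropi.
Rule 2 (intervocalic spirantization): /b/ is a stop between vowels /o/ and /e/, so it spirantizes to the fricative [v]. /d/ is a stop between vowels /e/ and /u/, so it spirantizes to the fricative [z]. /p/ is a stop between vowels /o/ and /i/, so it spirantizes to the fricative [f]. /birmobeduropi/ → birmovezurofi.
Rule 3 (pre-rhotic lowering): /i/ is a high vowel immediately before /r/, so it lowers to [e]. /u/ is a high vowel immediately before /r/, so it lowers to [o]. /birmovezurofi/ → bermovezorofi.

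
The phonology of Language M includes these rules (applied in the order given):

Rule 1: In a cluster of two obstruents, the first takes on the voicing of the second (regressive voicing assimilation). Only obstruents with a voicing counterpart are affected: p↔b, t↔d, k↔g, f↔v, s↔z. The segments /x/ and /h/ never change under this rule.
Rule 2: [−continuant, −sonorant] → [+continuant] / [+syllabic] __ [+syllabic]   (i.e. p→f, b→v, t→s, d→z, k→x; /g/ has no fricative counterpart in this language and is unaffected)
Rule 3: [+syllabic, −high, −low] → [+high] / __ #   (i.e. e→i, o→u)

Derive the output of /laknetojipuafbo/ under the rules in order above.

laknesojifuavbu

Rule 1 (regressive voicing assimilation): /f/ precedes the voiced obstruent /b/, so it voices to [v] by assimilation. /laknetojipuafbo/ → laknetojipuavbo.
Rule 2 (intervocalic spirantization): /t/ is a stop between vowels /e/ and /o/, so it spirantizes to the fricative [s]. /p/ is a stop between vowels /i/ and /u/, so it spirantizes to the fricative [f]. /laknetojipuavbo/ → laknesojifuavbo.
Rule 3 (final vowel raising): /o/ is a mid vowel in word-final position, so it raises to [u]. /laknesojifuavbo/ → laknesojifuavbu.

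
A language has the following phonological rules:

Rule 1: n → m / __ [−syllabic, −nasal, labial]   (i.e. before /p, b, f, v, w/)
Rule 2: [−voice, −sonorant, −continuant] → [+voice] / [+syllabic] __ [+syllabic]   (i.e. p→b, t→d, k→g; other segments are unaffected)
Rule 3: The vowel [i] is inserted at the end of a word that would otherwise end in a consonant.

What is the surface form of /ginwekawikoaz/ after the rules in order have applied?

Rule 1 (nasal place assimilation): /n/ precedes the labial consonant /w/, so it assimilates in place to [m]. /ginwekawikoaz/ → gimwekawikoaz.
Rule 2 (intervocalic voicing): /k/ is a voiceless stop between vowels /e/ and /a/, so it voices to [g]. /k/ is a voiceless stop between vowels /i/ and /o/, so it voices to [g]. /gimwekawikoaz/ → gimwegawigoaz.
Rule 3 (final i-epenthesis): the form ends in the consonant /z/, so [i] is inserted word-finally. /gimwegawigoaz/ → gimwegawigoazi.

gimwegawigoazi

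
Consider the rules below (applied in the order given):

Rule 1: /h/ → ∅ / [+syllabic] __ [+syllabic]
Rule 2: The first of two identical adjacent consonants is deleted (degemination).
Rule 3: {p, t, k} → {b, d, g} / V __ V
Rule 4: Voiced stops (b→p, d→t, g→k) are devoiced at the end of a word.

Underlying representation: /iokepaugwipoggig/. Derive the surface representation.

iogebaugwibogik

Rule 1 (intervocalic h-deletion): no segment meets the environment; /iokepaugwipoggig/ is unchanged.
Rule 2 (degemination): /gg/ is a geminate; the first /g/ deletes. /iokepaugwipoggig/ → iokepaugwipogig.
Rule 3 (intervocalic voicing): /k/ is a voiceless stop between vowels /o/ and /e/, so it voices to [g]. /p/ is a voiceless stop between vowels /e/ and /a/, so it voices to [b]. /p/ is a voiceless stop between vowels /i/ and /o/, so it voices to [b]. /iokepaugwipogig/ → iogebaugwibogig.
Rule 4 (final devoicing): /g/ is a voiced stop in word-final position, so it devoices to [k]. /iogebaugwibogig/ → iogebaugwibogik.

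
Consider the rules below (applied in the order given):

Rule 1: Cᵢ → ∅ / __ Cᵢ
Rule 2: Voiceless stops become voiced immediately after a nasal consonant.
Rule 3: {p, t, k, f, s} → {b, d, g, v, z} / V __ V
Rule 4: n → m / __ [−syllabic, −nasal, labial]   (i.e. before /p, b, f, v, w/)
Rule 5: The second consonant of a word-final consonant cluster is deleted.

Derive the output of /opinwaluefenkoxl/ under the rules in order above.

obimwaluevengox

Rule 1 (degemination): no segment meets the environment; /opinwaluefenkoxl/ is unchanged.
Rule 2 (post-nasal voicing): /k/ is a voiceless stop immediately after the nasal /n/, so it voices to [g]. /opinwaluefenkoxl/ → opinwaluefengoxl.
Rule 3 (intervocalic voicing): /p/ is a voiceless obstruent between vowels /o/ and /i/, so it voices to [b]. /f/ is a voiceless obstruent between vowels /e/ and /e/, so it voices to [v]. /opinwaluefengoxl/ → obinwaluevengoxl.
Rule 4 (nasal place assimilation): /n/ precedes the labial consonant /w/, so it assimilates in place to [m]. /obinwaluevengoxl/ → obimwaluevengoxl.
Rule 5 (final cluster simplification): /l/ is the second consonant of a word-final cluster /xl/, so it deletes. /obimwaluevengoxl/ → obimwaluevengox.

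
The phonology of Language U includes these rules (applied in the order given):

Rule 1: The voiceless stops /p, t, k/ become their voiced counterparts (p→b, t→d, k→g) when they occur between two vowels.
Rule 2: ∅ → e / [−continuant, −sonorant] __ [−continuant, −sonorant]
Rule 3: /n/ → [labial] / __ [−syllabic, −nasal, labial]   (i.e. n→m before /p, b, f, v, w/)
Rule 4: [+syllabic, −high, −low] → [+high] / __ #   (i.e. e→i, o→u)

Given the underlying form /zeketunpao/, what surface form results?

zegedumpau

Rule 1 (intervocalic voicing): /k/ is a voiceless stop between vowels /e/ and /e/, so it voices to [g]. /t/ is a voiceless stop between vowels /e/ and /u/, so it voices to [d]. /zeketunpao/ → zegedunpao.
Rule 2 (stop-cluster e-epenthesis): no segment meets the environment; /zegedunpao/ is unchanged.
Rule 3 (nasal place assimilation): /n/ precedes the labial consonant /p/, so it assimilates in place to [m]. /zegedunpao/ → zegedumpao.
Rule 4 (final vowel raising): /o/ is a mid vowel in word-final position, so it raises to [u]. /zegedumpao/ → zegedumpau.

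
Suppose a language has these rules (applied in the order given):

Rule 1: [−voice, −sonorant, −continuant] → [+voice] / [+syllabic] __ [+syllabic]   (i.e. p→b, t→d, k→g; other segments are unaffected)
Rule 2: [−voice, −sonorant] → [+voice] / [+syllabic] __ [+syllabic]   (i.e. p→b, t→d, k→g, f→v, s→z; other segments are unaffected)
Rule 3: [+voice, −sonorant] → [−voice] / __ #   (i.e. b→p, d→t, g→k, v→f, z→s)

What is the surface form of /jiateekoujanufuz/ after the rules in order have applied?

Rule 1 (intervocalic voicing): /t/ is a voiceless stop between vowels /a/ and /e/, so it voices to [d]. /k/ is a voiceless stop between vowels /e/ and /o/, so it voices to [g]. /jiateekoujanufuz/ → jiadeegoujanufuz.
Rule 2 (intervocalic voicing): /f/ is a voiceless obstruent between vowels /u/ and /u/, so it voices to [v]. /jiadeegoujanufuz/ → jiadeegoujanuvuz.
Rule 3 (final devoicing): /z/ is a voiced obstruent in word-final position, so it devoices to [s]. /jiadeegoujanuvuz/ → jiadeegoujanuvus.

jiadeegoujanuvus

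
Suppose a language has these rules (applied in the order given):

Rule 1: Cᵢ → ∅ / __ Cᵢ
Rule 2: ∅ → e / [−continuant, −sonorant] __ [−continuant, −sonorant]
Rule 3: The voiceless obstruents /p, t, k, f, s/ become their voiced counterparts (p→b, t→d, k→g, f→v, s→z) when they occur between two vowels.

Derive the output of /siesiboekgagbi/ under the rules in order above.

sieziboegegagebi

Rule 1 (degemination): no segment meets the environment; /siesiboekgagbi/ is unchanged.
Rule 2 (stop-cluster e-epenthesis): /k/ and /g/ form a stop–stop cluster, so [e] is inserted between them. /g/ and /b/ form a stop–stop cluster, so [e] is inserted between them. /siesiboekgagbi/ → siesiboekegagebi.
Rule 3 (intervocalic voicing): /s/ is a voiceless obstruent between vowels /e/ and /i/, so it voices to [z]. /k/ is a voiceless obstruent between vowels /e/ and /e/, so it voices to [g]. /siesiboekegagebi/ → sieziboegegagebi.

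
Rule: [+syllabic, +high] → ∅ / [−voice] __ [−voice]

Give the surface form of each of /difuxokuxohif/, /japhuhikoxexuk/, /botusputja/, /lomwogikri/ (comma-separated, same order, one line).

/difuxokuxohif/: /u/ is a high vowel flanked by voiceless consonants /f/ and /x/, so it deletes. /u/ is a high vowel flanked by voiceless consonants /k/ and /x/, so it deletes. /i/ is a high vowel flanked by voiceless consonants /h/ and /f/, so it deletes. → [difxokxohf].
/japhuhikoxexuk/: /u/ is a high vowel flanked by voiceless consonants /h/ and /h/, so it deletes. /i/ is a high vowel flanked by voiceless consonants /h/ and /k/, so it deletes. /u/ is a high vowel flanked by voiceless consonants /x/ and /k/, so it deletes. → [japhhkoxexk].
/botusputja/: /u/ is a high vowel flanked by voiceless consonants /t/ and /s/, so it deletes. /u/ is a high vowel flanked by voiceless consonants /p/ and /t/, so it deletes. → [botsptja].
/lomwogikri/: the rule's environment is not met; surfaces unchanged as [lomwogikri].

difxokxohf, japhhkoxexk, botsptja, lomwogikri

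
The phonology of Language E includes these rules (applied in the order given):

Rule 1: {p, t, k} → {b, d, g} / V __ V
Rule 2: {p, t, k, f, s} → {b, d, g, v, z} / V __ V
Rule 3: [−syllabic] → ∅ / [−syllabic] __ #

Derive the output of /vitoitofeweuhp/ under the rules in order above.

Rule 1 (intervocalic voicing): /t/ is a voiceless stop between vowels /i/ and /o/, so it voices to [d]. /t/ is a voiceless stop between vowels /i/ and /o/, so it voices to [d]. /vitoitofeweuhp/ → vidoidofeweuhp.
Rule 2 (intervocalic voicing): /f/ is a voiceless obstruent between vowels /o/ and /e/, so it voices to [v]. /vidoidofeweuhp/ → vidoidoveweuhp.
Rule 3 (final cluster simplification): /p/ is the second consonant of a word-final cluster /hp/, so it deletes. /vidoidoveweuhp/ → vidoidoveweuh.

vidoidoveweuh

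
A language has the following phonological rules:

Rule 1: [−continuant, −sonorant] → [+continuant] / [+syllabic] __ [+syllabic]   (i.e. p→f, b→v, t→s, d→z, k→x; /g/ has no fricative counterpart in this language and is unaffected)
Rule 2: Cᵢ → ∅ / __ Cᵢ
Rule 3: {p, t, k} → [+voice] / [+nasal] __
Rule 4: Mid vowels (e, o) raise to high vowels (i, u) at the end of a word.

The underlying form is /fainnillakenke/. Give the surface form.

Rule 1 (intervocalic spirantization): /k/ is a stop between vowels /a/ and /e/, so it spirantizes to the fricative [x]. /fainnillakenke/ → fainnillaxenke.
Rule 2 (degemination): /nn/ is a geminate; the first /n/ deletes. /ll/ is a geminate; the first /l/ deletes. /fainnillaxenke/ → fainilaxenke.
Rule 3 (post-nasal voicing): /k/ is a voiceless stop immediately after the nasal /n/, so it voices to [g]. /fainilaxenke/ → fainilaxenge.
Rule 4 (final vowel raising): /e/ is a mid vowel in word-final position, so it raises to [i]. /fainilaxenge/ → fainilaxengi.

fainilaxengi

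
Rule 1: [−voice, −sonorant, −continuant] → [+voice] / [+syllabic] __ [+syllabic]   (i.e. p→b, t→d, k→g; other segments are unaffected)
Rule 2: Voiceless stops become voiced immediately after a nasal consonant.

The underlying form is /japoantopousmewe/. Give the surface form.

jaboandobousmewe

Rule 1 (intervocalic voicing): /p/ is a voiceless stop between vowels /a/ and /o/, so it voices to [b]. /p/ is a voiceless stop between vowels /o/ and /o/, so it voices to [b]. /japoantopousmewe/ → jaboantobousmewe.
Rule 2 (post-nasal voicing): /t/ is a voiceless stop immediately after the nasal /n/, so it voices to [d]. /jaboantobousmewe/ → jaboandobousmewe.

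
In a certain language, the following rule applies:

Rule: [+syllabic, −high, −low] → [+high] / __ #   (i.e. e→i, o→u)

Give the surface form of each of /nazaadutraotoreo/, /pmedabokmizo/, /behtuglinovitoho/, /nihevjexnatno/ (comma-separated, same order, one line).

nazaadutraotoreu, pmedabokmizu, behtuglinovitohu, nihevjexnatnu

/nazaadutraotoreo/: /o/ is a mid vowel in word-final position, so it raises to [u]. → [nazaadutraotoreu].
/pmedabokmizo/: /o/ is a mid vowel in word-final position, so it raises to [u]. → [pmedabokmizu].
/behtuglinovitoho/: /o/ is a mid vowel in word-final position, so it raises to [u]. → [behtuglinovitohu].
/nihevjexnatno/: /o/ is a mid vowel in word-final position, so it raises to [u]. → [nihevjexnatnu].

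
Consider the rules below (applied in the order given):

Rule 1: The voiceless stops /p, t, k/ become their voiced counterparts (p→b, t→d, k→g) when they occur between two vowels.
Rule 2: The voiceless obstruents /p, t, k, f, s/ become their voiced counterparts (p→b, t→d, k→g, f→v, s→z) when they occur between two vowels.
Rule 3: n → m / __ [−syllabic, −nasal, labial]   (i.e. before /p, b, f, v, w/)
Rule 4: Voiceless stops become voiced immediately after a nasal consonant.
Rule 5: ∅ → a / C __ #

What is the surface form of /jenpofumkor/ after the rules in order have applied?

jembovumgora

Rule 1 (intervocalic voicing): no segment meets the environment; /jenpofumkor/ is unchanged.
Rule 2 (intervocalic voicing): /f/ is a voiceless obstruent between vowels /o/ and /u/, so it voices to [v]. /jenpofumkor/ → jenpovumkor.
Rule 3 (nasal place assimilation): /n/ precedes the labial consonant /p/, so it assimilates in place to [m]. /jenpovumkor/ → jempovumkor.
Rule 4 (post-nasal voicing): /p/ is a voiceless stop immediately after the nasal /m/, so it voices to [b]. /k/ is a voiceless stop immediately after the nasal /m/, so it voices to [g]. /jempovumkor/ → jembovumgor.
Rule 5 (final a-epenthesis): the form ends in the consonant /r/, so [a] is inserted word-finally. /jembovumgor/ → jembovumgora.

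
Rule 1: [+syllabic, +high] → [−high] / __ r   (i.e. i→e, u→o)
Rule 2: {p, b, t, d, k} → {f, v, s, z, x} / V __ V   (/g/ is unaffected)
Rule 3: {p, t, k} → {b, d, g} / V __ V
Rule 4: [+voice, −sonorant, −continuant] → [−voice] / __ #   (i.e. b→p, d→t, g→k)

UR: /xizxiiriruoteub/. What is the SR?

Rule 1 (pre-rhotic lowering): /i/ is a high vowel immediately before /r/, so it lowers to [e]. /i/ is a high vowel immediately before /r/, so it lowers to [e]. /xizxiiriruoteub/ → xizxiereruoteub.
Rule 2 (intervocalic spirantization): /t/ is a stop between vowels /o/ and /e/, so it spirantizes to the fricative [s]. /xizxiereruoteub/ → xizxiereruoseub.
Rule 3 (intervocalic voicing): no segment meets the environment; /xizxiereruoseub/ is unchanged.
Rule 4 (final devoicing): /b/ is a voiced stop in word-final position, so it devoices to [p]. /xizxiereruoseub/ → xizxiereruoseup.

xizxiereruoseup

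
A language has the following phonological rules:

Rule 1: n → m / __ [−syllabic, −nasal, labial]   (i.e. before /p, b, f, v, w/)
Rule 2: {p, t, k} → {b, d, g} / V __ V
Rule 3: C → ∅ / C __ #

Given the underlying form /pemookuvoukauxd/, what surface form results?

pemooguvougaux

Rule 1 (nasal place assimilation): no segment meets the environment; /pemookuvoukauxd/ is unchanged.
Rule 2 (intervocalic voicing): /k/ is a voiceless stop between vowels /o/ and /u/, so it voices to [g]. /k/ is a voiceless stop between vowels /u/ and /a/, so it voices to [g]. /pemookuvoukauxd/ → pemooguvougauxd.
Rule 3 (final cluster simplification): /d/ is the second consonant of a word-final cluster /xd/, so it deletes. /pemooguvougauxd/ → pemooguvougaux.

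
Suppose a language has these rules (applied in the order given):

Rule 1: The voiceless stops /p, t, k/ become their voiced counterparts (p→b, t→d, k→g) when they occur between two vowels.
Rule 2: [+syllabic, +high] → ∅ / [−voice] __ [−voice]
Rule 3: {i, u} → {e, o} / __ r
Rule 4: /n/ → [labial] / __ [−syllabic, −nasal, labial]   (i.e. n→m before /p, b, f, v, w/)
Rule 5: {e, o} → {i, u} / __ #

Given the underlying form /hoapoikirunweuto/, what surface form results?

hoaboigerumweudu

Rule 1 (intervocalic voicing): /p/ is a voiceless stop between vowels /a/ and /o/, so it voices to [b]. /k/ is a voiceless stop between vowels /i/ and /i/, so it voices to [g]. /t/ is a voiceless stop between vowels /u/ and /o/, so it voices to [d]. /hoapoikirunweuto/ → hoaboigirunweudo.
Rule 2 (high vowel syncope): no segment meets the environment; /hoaboigirunweudo/ is unchanged.
Rule 3 (pre-rhotic lowering): /i/ is a high vowel immediately before /r/, so it lowers to [e]. /hoaboigirunweudo/ → hoaboigerunweudo.
Rule 4 (nasal place assimilation): /n/ precedes the labial consonant /w/, so it assimilates in place to [m]. /hoaboigerunweudo/ → hoaboigerumweudo.
Rule 5 (final vowel raising): /o/ is a mid vowel in word-final position, so it raises to [u]. /hoaboigerumweudo/ → hoaboigerumweudu.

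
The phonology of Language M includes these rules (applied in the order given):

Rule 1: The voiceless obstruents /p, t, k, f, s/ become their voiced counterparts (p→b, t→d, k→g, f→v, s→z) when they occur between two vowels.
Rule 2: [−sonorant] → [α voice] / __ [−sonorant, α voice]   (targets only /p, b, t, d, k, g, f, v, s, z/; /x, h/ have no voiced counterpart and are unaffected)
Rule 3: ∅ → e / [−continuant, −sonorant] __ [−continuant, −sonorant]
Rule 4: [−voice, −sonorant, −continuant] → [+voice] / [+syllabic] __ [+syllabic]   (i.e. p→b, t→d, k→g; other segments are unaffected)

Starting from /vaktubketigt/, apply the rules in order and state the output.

vagedubegediget

Rule 1 (intervocalic voicing): /t/ is a voiceless obstruent between vowels /e/ and /i/, so it voices to [d]. /vaktubketigt/ → vaktubkedigt.
Rule 2 (regressive voicing assimilation): /b/ precedes the voiceless obstruent /k/, so it devoices to [p] by assimilation. /g/ precedes the voiceless obstruent /t/, so it devoices to [k] by assimilation. /vaktubkedigt/ → vaktupkedikt.
Rule 3 (stop-cluster e-epenthesis): /k/ and /t/ form a stop–stop cluster, so [e] is inserted between them. /p/ and /k/ form a stop–stop cluster, so [e] is inserted between them. /k/ and /t/ form a stop–stop cluster, so [e] is inserted between them. /vaktupkedikt/ → vaketupekediket.
Rule 4 (intervocalic voicing): /k/ is a voiceless stop between vowels /a/ and /e/, so it voices to [g]. /t/ is a voiceless stop between vowels /e/ and /u/, so it voices to [d]. /p/ is a voiceless stop between vowels /u/ and /e/, so it voices to [b]. /k/ is a voiceless stop between vowels /e/ and /e/, so it voices to [g]. /k/ is a voiceless stop between vowels /i/ and /e/, so it voices to [g]. /vaketupekediket/ → vagedubegediget.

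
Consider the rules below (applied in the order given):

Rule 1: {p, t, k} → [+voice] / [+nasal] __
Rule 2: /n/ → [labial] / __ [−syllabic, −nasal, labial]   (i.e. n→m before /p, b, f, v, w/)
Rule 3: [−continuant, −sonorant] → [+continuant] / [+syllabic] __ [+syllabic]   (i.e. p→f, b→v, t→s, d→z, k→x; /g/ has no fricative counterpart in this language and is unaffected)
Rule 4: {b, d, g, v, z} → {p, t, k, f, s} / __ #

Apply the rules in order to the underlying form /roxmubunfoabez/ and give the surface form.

Rule 1 (post-nasal voicing): no segment meets the environment; /roxmubunfoabez/ is unchanged.
Rule 2 (nasal place assimilation): /n/ precedes the labial consonant /f/, so it assimilates in place to [m]. /roxmubunfoabez/ → roxmubumfoabez.
Rule 3 (intervocalic spirantization): /b/ is a stop between vowels /u/ and /u/, so it spirantizes to the fricative [v]. /b/ is a stop between vowels /a/ and /e/, so it spirantizes to the fricative [v]. /roxmubumfoabez/ → roxmuvumfoavez.
Rule 4 (final devoicing): /z/ is a voiced obstruent in word-final position, so it devoices to [s]. /roxmuvumfoavez/ → roxmuvumfoaves.

roxmuvumfoaves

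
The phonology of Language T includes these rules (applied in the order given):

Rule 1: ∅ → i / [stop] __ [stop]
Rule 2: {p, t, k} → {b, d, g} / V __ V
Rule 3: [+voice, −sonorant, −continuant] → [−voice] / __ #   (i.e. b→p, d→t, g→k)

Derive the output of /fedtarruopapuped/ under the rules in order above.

Rule 1 (stop-cluster i-epenthesis): /d/ and /t/ form a stop–stop cluster, so [i] is inserted between them. /fedtarruopapuped/ → feditarruopapuped.
Rule 2 (intervocalic voicing): /t/ is a voiceless stop between vowels /i/ and /a/, so it voices to [d]. /p/ is a voiceless stop between vowels /o/ and /a/, so it voices to [b]. /p/ is a voiceless stop between vowels /a/ and /u/, so it voices to [b]. /p/ is a voiceless stop between vowels /u/ and /e/, so it voices to [b]. /feditarruopapuped/ → fedidarruobabubed.
Rule 3 (final devoicing): /d/ is a voiced stop in word-final position, so it devoices to [t]. /fedidarruobabubed/ → fedidarruobabubet.

fedidarruobabubet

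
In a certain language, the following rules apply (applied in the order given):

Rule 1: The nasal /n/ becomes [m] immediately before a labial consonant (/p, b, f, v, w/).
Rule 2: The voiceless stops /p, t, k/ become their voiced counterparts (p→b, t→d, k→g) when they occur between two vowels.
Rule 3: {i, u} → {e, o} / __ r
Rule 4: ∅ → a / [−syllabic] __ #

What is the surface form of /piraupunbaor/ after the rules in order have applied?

Rule 1 (nasal place assimilation): /n/ precedes the labial consonant /b/, so it assimilates in place to [m]. /piraupunbaor/ → piraupumbaor.
Rule 2 (intervocalic voicing): /p/ is a voiceless stop between vowels /u/ and /u/, so it voices to [b]. /piraupumbaor/ → piraubumbaor.
Rule 3 (pre-rhotic lowering): /i/ is a high vowel immediately before /r/, so it lowers to [e]. /piraubumbaor/ → peraubumbaor.
Rule 4 (final a-epenthesis): the form ends in the consonant /r/, so [a] is inserted word-finally. /peraubumbaor/ → peraubumbaora.

peraubumbaora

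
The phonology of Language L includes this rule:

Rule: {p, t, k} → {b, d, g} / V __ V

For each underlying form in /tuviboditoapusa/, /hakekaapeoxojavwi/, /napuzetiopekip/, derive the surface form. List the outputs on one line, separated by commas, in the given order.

tuvibodidoabusa, hagegaabeoxojavwi, nabuzediobegip

/tuviboditoapusa/: /t/ is a voiceless stop between vowels /i/ and /o/, so it voices to [d]. /p/ is a voiceless stop between vowels /a/ and /u/, so it voices to [b]. → [tuvibodidoabusa].
/hakekaapeoxojavwi/: /k/ is a voiceless stop between vowels /a/ and /e/, so it voices to [g]. /k/ is a voiceless stop between vowels /e/ and /a/, so it voices to [g]. /p/ is a voiceless stop between vowels /a/ and /e/, so it voices to [b]. → [hagegaabeoxojavwi].
/napuzetiopekip/: /p/ is a voiceless stop between vowels /a/ and /u/, so it voices to [b]. /t/ is a voiceless stop between vowels /e/ and /i/, so it voices to [d]. /p/ is a voiceless stop between vowels /o/ and /e/, so it voices to [b]. /k/ is a voiceless stop between vowels /e/ and /i/, so it voices to [g]. → [nabuzediobegip].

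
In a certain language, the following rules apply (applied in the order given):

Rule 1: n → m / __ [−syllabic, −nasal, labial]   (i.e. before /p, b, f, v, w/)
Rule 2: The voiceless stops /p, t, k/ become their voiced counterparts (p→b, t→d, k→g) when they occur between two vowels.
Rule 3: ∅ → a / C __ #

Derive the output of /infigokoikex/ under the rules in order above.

imfigogoigexa

Rule 1 (nasal place assimilation): /n/ precedes the labial consonant /f/, so it assimilates in place to [m]. /infigokoikex/ → imfigokoikex.
Rule 2 (intervocalic voicing): /k/ is a voiceless stop between vowels /o/ and /o/, so it voices to [g]. /k/ is a voiceless stop between vowels /i/ and /e/, so it voices to [g]. /imfigokoikex/ → imfigogoigex.
Rule 3 (final a-epenthesis): the form ends in the consonant /x/, so [a] is inserted word-finally. /imfigogoigex/ → imfigogoigexa.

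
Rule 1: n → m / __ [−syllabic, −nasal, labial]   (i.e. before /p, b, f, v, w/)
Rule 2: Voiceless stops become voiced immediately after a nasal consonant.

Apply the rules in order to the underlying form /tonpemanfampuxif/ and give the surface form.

Rule 1 (nasal place assimilation): /n/ precedes the labial consonant /p/, so it assimilates in place to [m]. /n/ precedes the labial consonant /f/, so it assimilates in place to [m]. /tonpemanfampuxif/ → tompemamfampuxif.
Rule 2 (post-nasal voicing): /p/ is a voiceless stop immediately after the nasal /m/, so it voices to [b]. /p/ is a voiceless stop immediately after the nasal /m/, so it voices to [b]. /tompemamfampuxif/ → tombemamfambuxif.

tombemamfambuxif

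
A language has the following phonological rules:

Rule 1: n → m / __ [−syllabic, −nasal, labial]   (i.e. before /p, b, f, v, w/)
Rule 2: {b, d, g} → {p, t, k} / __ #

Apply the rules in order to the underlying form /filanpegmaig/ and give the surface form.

Rule 1 (nasal place assimilation): /n/ precedes the labial consonant /p/, so it assimilates in place to [m]. /filanpegmaig/ → filampegmaig.
Rule 2 (final devoicing): /g/ is a voiced stop in word-final position, so it devoices to [k]. /filampegmaig/ → filampegmaik.

filampegmaik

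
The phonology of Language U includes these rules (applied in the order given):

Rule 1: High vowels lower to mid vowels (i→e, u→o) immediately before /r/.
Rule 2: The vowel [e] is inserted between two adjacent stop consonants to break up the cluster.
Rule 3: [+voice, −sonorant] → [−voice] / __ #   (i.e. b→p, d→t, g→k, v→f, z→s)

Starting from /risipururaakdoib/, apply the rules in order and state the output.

Rule 1 (pre-rhotic lowering): /u/ is a high vowel immediately before /r/, so it lowers to [o]. /u/ is a high vowel immediately before /r/, so it lowers to [o]. /risipururaakdoib/ → risipororaakdoib.
Rule 2 (stop-cluster e-epenthesis): /k/ and /d/ form a stop–stop cluster, so [e] is inserted between them. /risipororaakdoib/ → risipororaakedoib.
Rule 3 (final devoicing): /b/ is a voiced obstruent in word-final position, so it devoices to [p]. /risipororaakedoib/ → risipororaakedoip.

risipororaakedoip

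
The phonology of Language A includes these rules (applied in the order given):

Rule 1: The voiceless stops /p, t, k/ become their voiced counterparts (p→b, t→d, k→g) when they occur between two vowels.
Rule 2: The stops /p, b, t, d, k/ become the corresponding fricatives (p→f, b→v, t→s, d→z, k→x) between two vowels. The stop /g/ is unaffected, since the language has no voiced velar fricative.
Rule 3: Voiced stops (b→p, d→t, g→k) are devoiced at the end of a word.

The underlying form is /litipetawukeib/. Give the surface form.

Rule 1 (intervocalic voicing): /t/ is a voiceless stop between vowels /i/ and /i/, so it voices to [d]. /p/ is a voiceless stop between vowels /i/ and /e/, so it voices to [b]. /t/ is a voiceless stop between vowels /e/ and /a/, so it voices to [d]. /k/ is a voiceless stop between vowels /u/ and /e/, so it voices to [g]. /litipetawukeib/ → lidibedawugeib.
Rule 2 (intervocalic spirantization): /d/ is a stop between vowels /i/ and /i/, so it spirantizes to the fricative [z]. /b/ is a stop between vowels /i/ and /e/, so it spirantizes to the fricative [v]. /d/ is a stop between vowels /e/ and /a/, so it spirantizes to the fricative [z]. /lidibedawugeib/ → lizivezawugeib.
Rule 3 (final devoicing): /b/ is a voiced stop in word-final position, so it devoices to [p]. /lizivezawugeib/ → lizivezawugeip.

lizivezawugeip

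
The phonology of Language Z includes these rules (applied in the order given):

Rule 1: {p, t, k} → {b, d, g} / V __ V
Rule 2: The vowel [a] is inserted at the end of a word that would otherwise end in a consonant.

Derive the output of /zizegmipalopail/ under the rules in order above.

Rule 1 (intervocalic voicing): /p/ is a voiceless stop between vowels /i/ and /a/, so it voices to [b]. /p/ is a voiceless stop between vowels /o/ and /a/, so it voices to [b]. /zizegmipalopail/ → zizegmibalobail.
Rule 2 (final a-epenthesis): the form ends in the consonant /l/, so [a] is inserted word-finally. /zizegmibalobail/ → zizegmibalobaila.

zizegmibalobaila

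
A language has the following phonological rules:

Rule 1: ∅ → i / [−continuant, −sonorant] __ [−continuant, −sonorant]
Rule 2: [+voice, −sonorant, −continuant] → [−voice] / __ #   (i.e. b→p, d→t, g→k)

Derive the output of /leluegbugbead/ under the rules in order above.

Rule 1 (stop-cluster i-epenthesis): /g/ and /b/ form a stop–stop cluster, so [i] is inserted between them. /g/ and /b/ form a stop–stop cluster, so [i] is inserted between them. /leluegbugbead/ → leluegibugibead.
Rule 2 (final devoicing): /d/ is a voiced stop in word-final position, so it devoices to [t]. /leluegibugibead/ → leluegibugibeat.

leluegibugibeat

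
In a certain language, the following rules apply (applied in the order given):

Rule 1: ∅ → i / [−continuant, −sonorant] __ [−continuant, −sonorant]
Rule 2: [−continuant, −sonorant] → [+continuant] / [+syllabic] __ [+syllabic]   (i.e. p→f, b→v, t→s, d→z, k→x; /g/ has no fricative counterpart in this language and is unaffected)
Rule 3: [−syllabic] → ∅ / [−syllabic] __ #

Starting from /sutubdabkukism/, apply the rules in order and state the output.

Rule 1 (stop-cluster i-epenthesis): /b/ and /d/ form a stop–stop cluster, so [i] is inserted between them. /b/ and /k/ form a stop–stop cluster, so [i] is inserted between them. /sutubdabkukism/ → sutubidabikukism.
Rule 2 (intervocalic spirantization): /t/ is a stop between vowels /u/ and /u/, so it spirantizes to the fricative [s]. /b/ is a stop between vowels /u/ and /i/, so it spirantizes to the fricative [v]. /d/ is a stop between vowels /i/ and /a/, so it spirantizes to the fricative [z]. /b/ is a stop between vowels /a/ and /i/, so it spirantizes to the fricative [v]. /k/ is a stop between vowels /i/ and /u/, so it spirantizes to the fricative [x]. /k/ is a stop between vowels /u/ and /i/, so it spirantizes to the fricative [x]. /sutubidabikukism/ → susuvizavixuxism.
Rule 3 (final cluster simplification): /m/ is the second consonant of a word-final cluster /sm/, so it deletes. /susuvizavixuxism/ → susuvizavixuxis.

susuvizavixuxis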